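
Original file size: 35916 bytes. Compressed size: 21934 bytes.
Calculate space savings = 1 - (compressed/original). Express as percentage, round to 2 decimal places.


ratio = compressed/original = 21934/35916 = 0.610703
savings = 1 - ratio = 1 - 0.610703 = 0.389297
as a percentage: 0.389297 * 100 = 38.93%

Space savings = 1 - 21934/35916 = 38.93%


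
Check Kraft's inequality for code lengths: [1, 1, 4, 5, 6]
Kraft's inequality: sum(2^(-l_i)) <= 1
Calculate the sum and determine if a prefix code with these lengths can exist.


Sum = 2^(-1) + 2^(-1) + 2^(-4) + 2^(-5) + 2^(-6)
    = 0.5 + 0.5 + 0.0625 + 0.03125 + 0.015625
    = 71/64 = 1.109375
Since 1.109375 > 1, Kraft's inequality is NOT satisfied.
A prefix code with these lengths CANNOT exist.

Kraft sum = 1.109375. Not satisfied.


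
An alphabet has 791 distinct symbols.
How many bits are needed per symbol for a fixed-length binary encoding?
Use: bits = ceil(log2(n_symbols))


log2(791) = 9.6275
Bracket: 2^9 = 512 < 791 <= 2^10 = 1024
So ceil(log2(791)) = 10

bits = ceil(log2(791)) = ceil(9.6275) = 10 bits


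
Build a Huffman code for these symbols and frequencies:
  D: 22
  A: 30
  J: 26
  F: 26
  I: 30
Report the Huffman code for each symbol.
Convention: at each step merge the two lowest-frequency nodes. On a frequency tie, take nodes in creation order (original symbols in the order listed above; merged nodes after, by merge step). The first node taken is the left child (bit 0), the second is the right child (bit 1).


Huffman tree construction:
Step 1: Merge D(22) + J(26) = 48
Step 2: Merge F(26) + A(30) = 56
Step 3: Merge I(30) + (D+J)(48) = 78
Step 4: Merge (F+A)(56) + (I+(D+J))(78) = 134
Read each symbol's code off the tree from the root (left child = 0, right child = 1).

Codes:
  D: 110 (length 3)
  A: 01 (length 2)
  J: 111 (length 3)
  F: 00 (length 2)
  I: 10 (length 2)
Average code length: 316/134 = 2.3582 bits/symbol


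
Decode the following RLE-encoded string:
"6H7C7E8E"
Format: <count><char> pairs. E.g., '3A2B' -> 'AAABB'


Expanding each <count><char> pair:
  6H -> 'HHHHHH'
  7C -> 'CCCCCCC'
  7E -> 'EEEEEEE'
  8E -> 'EEEEEEEE'

Decoded = HHHHHHCCCCCCCEEEEEEEEEEEEEEE


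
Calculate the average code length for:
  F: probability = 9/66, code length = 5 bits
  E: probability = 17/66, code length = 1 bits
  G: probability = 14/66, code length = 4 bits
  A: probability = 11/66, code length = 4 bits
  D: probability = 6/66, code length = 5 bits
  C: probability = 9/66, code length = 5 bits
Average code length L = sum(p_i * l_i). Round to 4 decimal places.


Weighted contributions p_i * l_i:
  F: (9/66) * 5 = 45/66
  E: (17/66) * 1 = 17/66
  G: (14/66) * 4 = 56/66
  A: (11/66) * 4 = 44/66
  D: (6/66) * 5 = 30/66
  C: (9/66) * 5 = 45/66
Sum = (45 + 17 + 56 + 44 + 30 + 45)/66 = 237/66

L = 237/66 = 3.5909 bits/symbol


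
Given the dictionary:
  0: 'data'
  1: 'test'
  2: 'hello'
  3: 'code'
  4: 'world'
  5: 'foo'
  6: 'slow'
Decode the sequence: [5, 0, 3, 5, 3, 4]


Look up each index in the dictionary:
  5 -> 'foo'
  0 -> 'data'
  3 -> 'code'
  5 -> 'foo'
  3 -> 'code'
  4 -> 'world'

Decoded: "foo data code foo code world"


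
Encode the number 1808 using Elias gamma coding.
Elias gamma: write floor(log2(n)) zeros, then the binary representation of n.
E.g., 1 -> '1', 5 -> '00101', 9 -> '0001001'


num_bits = floor(log2(1808)) + 1 = 11
leading_zeros = num_bits - 1 = 10
binary(1808) = 11100010000

Elias gamma(1808) = '0000000000' + '11100010000' = 000000000011100010000 (21 bits)


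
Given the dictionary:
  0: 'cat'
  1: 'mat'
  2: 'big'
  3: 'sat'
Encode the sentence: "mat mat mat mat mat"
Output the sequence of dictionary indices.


Look up each word in the dictionary:
  'mat' -> 1
  'mat' -> 1
  'mat' -> 1
  'mat' -> 1
  'mat' -> 1

Encoded: [1, 1, 1, 1, 1]


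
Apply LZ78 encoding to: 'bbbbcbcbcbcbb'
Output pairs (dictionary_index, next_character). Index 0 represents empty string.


LZ78 encoding steps:
Dictionary: {0: ''}
Step 1: w='' (idx 0), next='b' -> output (0, 'b'), add 'b' as idx 1
Step 2: w='b' (idx 1), next='b' -> output (1, 'b'), add 'bb' as idx 2
Step 3: w='b' (idx 1), next='c' -> output (1, 'c'), add 'bc' as idx 3
Step 4: w='bc' (idx 3), next='b' -> output (3, 'b'), add 'bcb' as idx 4
Step 5: w='' (idx 0), next='c' -> output (0, 'c'), add 'c' as idx 5
Step 6: w='bcb' (idx 4), next='b' -> output (4, 'b'), add 'bcbb' as idx 6


Encoded: [(0, 'b'), (1, 'b'), (1, 'c'), (3, 'b'), (0, 'c'), (4, 'b')]


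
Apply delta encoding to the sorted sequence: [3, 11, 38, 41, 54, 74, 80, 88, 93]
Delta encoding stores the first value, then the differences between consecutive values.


First value: 3
Deltas:
  11 - 3 = 8
  38 - 11 = 27
  41 - 38 = 3
  54 - 41 = 13
  74 - 54 = 20
  80 - 74 = 6
  88 - 80 = 8
  93 - 88 = 5


Delta encoded: [3, 8, 27, 3, 13, 20, 6, 8, 5]


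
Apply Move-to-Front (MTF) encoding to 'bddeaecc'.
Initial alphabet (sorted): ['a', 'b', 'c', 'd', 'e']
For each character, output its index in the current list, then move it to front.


MTF encoding:
'b': index 1 in ['a', 'b', 'c', 'd', 'e'] -> ['b', 'a', 'c', 'd', 'e']
'd': index 3 in ['b', 'a', 'c', 'd', 'e'] -> ['d', 'b', 'a', 'c', 'e']
'd': index 0 in ['d', 'b', 'a', 'c', 'e'] -> ['d', 'b', 'a', 'c', 'e']
'e': index 4 in ['d', 'b', 'a', 'c', 'e'] -> ['e', 'd', 'b', 'a', 'c']
'a': index 3 in ['e', 'd', 'b', 'a', 'c'] -> ['a', 'e', 'd', 'b', 'c']
'e': index 1 in ['a', 'e', 'd', 'b', 'c'] -> ['e', 'a', 'd', 'b', 'c']
'c': index 4 in ['e', 'a', 'd', 'b', 'c'] -> ['c', 'e', 'a', 'd', 'b']
'c': index 0 in ['c', 'e', 'a', 'd', 'b'] -> ['c', 'e', 'a', 'd', 'b']


Output: [1, 3, 0, 4, 3, 1, 4, 0]


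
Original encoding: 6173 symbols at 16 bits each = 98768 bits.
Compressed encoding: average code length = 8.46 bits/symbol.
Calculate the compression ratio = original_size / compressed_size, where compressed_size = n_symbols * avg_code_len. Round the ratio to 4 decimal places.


original_size = n_symbols * orig_bits = 6173 * 16 = 98768 bits
compressed_size = n_symbols * avg_code_len = 6173 * 8.46 = 52223.58 bits
ratio = original_size / compressed_size = 98768 / 52223.58 = 1.8913

Compression ratio = 1.8913


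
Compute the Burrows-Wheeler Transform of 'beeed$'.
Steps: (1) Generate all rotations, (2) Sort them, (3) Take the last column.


Rotations (sorted):
  0: $beeed -> last char: d
  1: beeed$ -> last char: $
  2: d$beee -> last char: e
  3: ed$bee -> last char: e
  4: eed$be -> last char: e
  5: eeed$b -> last char: b


BWT = d$eeeb


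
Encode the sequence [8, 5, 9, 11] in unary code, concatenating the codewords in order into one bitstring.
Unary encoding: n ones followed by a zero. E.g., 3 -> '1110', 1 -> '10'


Encode each number as n ones followed by a terminating 0:
  8 -> 111111110 (9 bits)
  5 -> 111110 (6 bits)
  9 -> 1111111110 (10 bits)
  11 -> 111111111110 (12 bits)
Total length = 9 + 6 + 10 + 12 = 37 bits.

Unary([8, 5, 9, 11]) = 1111111101111101111111110111111111110 (37 bits)


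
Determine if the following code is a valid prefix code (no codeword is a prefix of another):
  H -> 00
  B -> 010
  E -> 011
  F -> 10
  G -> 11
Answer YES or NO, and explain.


Checking each pair (does one codeword prefix another?):
  H='00' vs B='010': no prefix
  H='00' vs E='011': no prefix
  H='00' vs F='10': no prefix
  H='00' vs G='11': no prefix
  B='010' vs H='00': no prefix
  B='010' vs E='011': no prefix
  B='010' vs F='10': no prefix
  B='010' vs G='11': no prefix
  E='011' vs H='00': no prefix
  E='011' vs B='010': no prefix
  E='011' vs F='10': no prefix
  E='011' vs G='11': no prefix
  F='10' vs H='00': no prefix
  F='10' vs B='010': no prefix
  F='10' vs E='011': no prefix
  F='10' vs G='11': no prefix
  G='11' vs H='00': no prefix
  G='11' vs B='010': no prefix
  G='11' vs E='011': no prefix
  G='11' vs F='10': no prefix
No violation found over all pairs.

YES -- this is a valid prefix code. No codeword is a prefix of any other codeword.


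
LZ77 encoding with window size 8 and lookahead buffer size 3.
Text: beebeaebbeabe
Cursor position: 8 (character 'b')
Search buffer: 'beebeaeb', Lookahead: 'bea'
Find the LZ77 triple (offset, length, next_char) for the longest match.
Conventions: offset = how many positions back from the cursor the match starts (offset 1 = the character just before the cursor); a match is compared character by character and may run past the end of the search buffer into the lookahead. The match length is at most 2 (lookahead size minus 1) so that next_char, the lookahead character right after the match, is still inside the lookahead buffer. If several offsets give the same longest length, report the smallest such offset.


Try each offset into the search buffer:
  offset=1 (pos 7, char 'b'): match length 1
  offset=2 (pos 6, char 'e'): match length 0
  offset=3 (pos 5, char 'a'): match length 0
  offset=4 (pos 4, char 'e'): match length 0
  offset=5 (pos 3, char 'b'): match length 2
  offset=6 (pos 2, char 'e'): match length 0
  offset=7 (pos 1, char 'e'): match length 0
  offset=8 (pos 0, char 'b'): match length 2
Longest match has length 2, found at offsets 5, 8; take the smallest, offset 5.
next_char = character at position 8 + 2 = 10 -> 'a'

Best match: offset=5, length=2 (matching 'be' starting at position 3)
LZ77 triple: (5, 2, 'a')


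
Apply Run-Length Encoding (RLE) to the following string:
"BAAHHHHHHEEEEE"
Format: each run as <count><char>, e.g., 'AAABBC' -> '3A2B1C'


Scanning runs left to right:
  i=0: run of 'B' x 1 -> '1B'
  i=1: run of 'A' x 2 -> '2A'
  i=3: run of 'H' x 6 -> '6H'
  i=9: run of 'E' x 5 -> '5E'

RLE = 1B2A6H5E


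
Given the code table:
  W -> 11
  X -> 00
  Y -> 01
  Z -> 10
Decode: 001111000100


Decoding:
00 -> X
11 -> W
11 -> W
00 -> X
01 -> Y
00 -> X


Result: XWWXYX


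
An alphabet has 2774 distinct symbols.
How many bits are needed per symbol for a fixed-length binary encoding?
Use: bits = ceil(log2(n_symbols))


log2(2774) = 11.4378
Bracket: 2^11 = 2048 < 2774 <= 2^12 = 4096
So ceil(log2(2774)) = 12

bits = ceil(log2(2774)) = ceil(11.4378) = 12 bits


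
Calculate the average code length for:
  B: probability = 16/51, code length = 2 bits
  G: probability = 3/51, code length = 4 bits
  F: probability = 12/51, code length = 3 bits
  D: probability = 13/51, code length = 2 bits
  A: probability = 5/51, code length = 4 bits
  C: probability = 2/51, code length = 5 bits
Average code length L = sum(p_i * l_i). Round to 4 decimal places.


Weighted contributions p_i * l_i:
  B: (16/51) * 2 = 32/51
  G: (3/51) * 4 = 12/51
  F: (12/51) * 3 = 36/51
  D: (13/51) * 2 = 26/51
  A: (5/51) * 4 = 20/51
  C: (2/51) * 5 = 10/51
Sum = (32 + 12 + 36 + 26 + 20 + 10)/51 = 136/51

L = 136/51 = 2.6667 bits/symbol


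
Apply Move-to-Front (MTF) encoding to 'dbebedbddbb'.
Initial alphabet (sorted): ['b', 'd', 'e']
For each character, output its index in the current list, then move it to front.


MTF encoding:
'd': index 1 in ['b', 'd', 'e'] -> ['d', 'b', 'e']
'b': index 1 in ['d', 'b', 'e'] -> ['b', 'd', 'e']
'e': index 2 in ['b', 'd', 'e'] -> ['e', 'b', 'd']
'b': index 1 in ['e', 'b', 'd'] -> ['b', 'e', 'd']
'e': index 1 in ['b', 'e', 'd'] -> ['e', 'b', 'd']
'd': index 2 in ['e', 'b', 'd'] -> ['d', 'e', 'b']
'b': index 2 in ['d', 'e', 'b'] -> ['b', 'd', 'e']
'd': index 1 in ['b', 'd', 'e'] -> ['d', 'b', 'e']
'd': index 0 in ['d', 'b', 'e'] -> ['d', 'b', 'e']
'b': index 1 in ['d', 'b', 'e'] -> ['b', 'd', 'e']
'b': index 0 in ['b', 'd', 'e'] -> ['b', 'd', 'e']


Output: [1, 1, 2, 1, 1, 2, 2, 1, 0, 1, 0]


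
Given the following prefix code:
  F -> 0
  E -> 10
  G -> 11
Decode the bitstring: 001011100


Decoding step by step:
Bits 0 -> F
Bits 0 -> F
Bits 10 -> E
Bits 11 -> G
Bits 10 -> E
Bits 0 -> F


Decoded message: FFEGEF


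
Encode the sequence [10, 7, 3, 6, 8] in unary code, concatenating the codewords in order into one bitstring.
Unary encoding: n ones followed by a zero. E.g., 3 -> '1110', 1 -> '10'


Encode each number as n ones followed by a terminating 0:
  10 -> 11111111110 (11 bits)
  7 -> 11111110 (8 bits)
  3 -> 1110 (4 bits)
  6 -> 1111110 (7 bits)
  8 -> 111111110 (9 bits)
Total length = 11 + 8 + 4 + 7 + 9 = 39 bits.

Unary([10, 7, 3, 6, 8]) = 111111111101111111011101111110111111110 (39 bits)


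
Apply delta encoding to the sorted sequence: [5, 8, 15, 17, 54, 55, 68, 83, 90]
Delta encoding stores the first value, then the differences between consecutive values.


First value: 5
Deltas:
  8 - 5 = 3
  15 - 8 = 7
  17 - 15 = 2
  54 - 17 = 37
  55 - 54 = 1
  68 - 55 = 13
  83 - 68 = 15
  90 - 83 = 7


Delta encoded: [5, 3, 7, 2, 37, 1, 13, 15, 7]


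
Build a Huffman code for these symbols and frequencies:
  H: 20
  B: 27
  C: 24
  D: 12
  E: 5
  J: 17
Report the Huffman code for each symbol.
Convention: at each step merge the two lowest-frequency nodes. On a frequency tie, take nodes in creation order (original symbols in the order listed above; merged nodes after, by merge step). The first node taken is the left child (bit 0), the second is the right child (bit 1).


Huffman tree construction:
Step 1: Merge E(5) + D(12) = 17
Step 2: Merge J(17) + (E+D)(17) = 34
Step 3: Merge H(20) + C(24) = 44
Step 4: Merge B(27) + (J+(E+D))(34) = 61
Step 5: Merge (H+C)(44) + (B+(J+(E+D)))(61) = 105
Read each symbol's code off the tree from the root (left child = 0, right child = 1).

Codes:
  H: 00 (length 2)
  B: 10 (length 2)
  C: 01 (length 2)
  D: 1111 (length 4)
  E: 1110 (length 4)
  J: 110 (length 3)
Average code length: 261/105 = 2.4857 bits/symbol


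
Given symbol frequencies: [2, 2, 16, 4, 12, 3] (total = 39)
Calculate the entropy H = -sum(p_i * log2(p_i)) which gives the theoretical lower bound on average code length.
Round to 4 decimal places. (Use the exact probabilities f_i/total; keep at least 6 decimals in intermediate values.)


Per-symbol terms -p_i * log2(p_i) with p_i = f_i/39:
  p = 2/39 = 0.051282: log2(p) = -4.285402, -p*log2(p) = 0.219764
  p = 2/39 = 0.051282: log2(p) = -4.285402, -p*log2(p) = 0.219764
  p = 16/39 = 0.410256: log2(p) = -1.285402, -p*log2(p) = 0.527345
  p = 4/39 = 0.102564: log2(p) = -3.285402, -p*log2(p) = 0.336964
  p = 12/39 = 0.307692: log2(p) = -1.700440, -p*log2(p) = 0.523212
  p = 3/39 = 0.076923: log2(p) = -3.700440, -p*log2(p) = 0.284649
H = 0.219764 + 0.219764 + 0.527345 + 0.336964 + 0.523212 + 0.284649 = 2.111698

H = 2.1117 bits/symbol


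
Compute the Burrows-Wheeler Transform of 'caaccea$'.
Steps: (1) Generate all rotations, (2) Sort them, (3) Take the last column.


Rotations (sorted):
  0: $caaccea -> last char: a
  1: a$caacce -> last char: e
  2: aaccea$c -> last char: c
  3: accea$ca -> last char: a
  4: caaccea$ -> last char: $
  5: ccea$caa -> last char: a
  6: cea$caac -> last char: c
  7: ea$caacc -> last char: c


BWT = aeca$acc


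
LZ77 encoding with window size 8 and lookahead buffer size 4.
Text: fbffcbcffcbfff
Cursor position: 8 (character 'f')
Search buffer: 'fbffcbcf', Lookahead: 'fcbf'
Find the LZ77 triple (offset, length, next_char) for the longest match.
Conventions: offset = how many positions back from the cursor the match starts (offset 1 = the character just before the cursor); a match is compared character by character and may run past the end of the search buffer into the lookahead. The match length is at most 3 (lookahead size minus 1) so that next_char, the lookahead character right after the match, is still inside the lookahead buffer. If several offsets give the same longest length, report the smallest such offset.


Try each offset into the search buffer:
  offset=1 (pos 7, char 'f'): match length 1
  offset=2 (pos 6, char 'c'): match length 0
  offset=3 (pos 5, char 'b'): match length 0
  offset=4 (pos 4, char 'c'): match length 0
  offset=5 (pos 3, char 'f'): match length 3
  offset=6 (pos 2, char 'f'): match length 1
  offset=7 (pos 1, char 'b'): match length 0
  offset=8 (pos 0, char 'f'): match length 1
Longest match has length 3 at offset 5.
next_char = character at position 8 + 3 = 11 -> 'f'

Best match: offset=5, length=3 (matching 'fcb' starting at position 3)
LZ77 triple: (5, 3, 'f')


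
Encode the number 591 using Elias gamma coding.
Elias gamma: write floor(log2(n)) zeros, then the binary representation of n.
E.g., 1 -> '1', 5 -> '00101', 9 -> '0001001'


num_bits = floor(log2(591)) + 1 = 10
leading_zeros = num_bits - 1 = 9
binary(591) = 1001001111

Elias gamma(591) = '000000000' + '1001001111' = 0000000001001001111 (19 bits)


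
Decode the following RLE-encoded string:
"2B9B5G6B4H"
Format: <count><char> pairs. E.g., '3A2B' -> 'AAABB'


Expanding each <count><char> pair:
  2B -> 'BB'
  9B -> 'BBBBBBBBB'
  5G -> 'GGGGG'
  6B -> 'BBBBBB'
  4H -> 'HHHH'

Decoded = BBBBBBBBBBBGGGGGBBBBBBHHHH


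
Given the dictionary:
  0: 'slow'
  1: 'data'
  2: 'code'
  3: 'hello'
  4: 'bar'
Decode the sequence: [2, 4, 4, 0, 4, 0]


Look up each index in the dictionary:
  2 -> 'code'
  4 -> 'bar'
  4 -> 'bar'
  0 -> 'slow'
  4 -> 'bar'
  0 -> 'slow'

Decoded: "code bar bar slow bar slow"


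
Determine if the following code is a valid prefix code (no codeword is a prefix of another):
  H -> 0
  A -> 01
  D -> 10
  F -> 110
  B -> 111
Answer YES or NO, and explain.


Checking each pair (does one codeword prefix another?):
  H='0' vs A='01': prefix -- VIOLATION

NO -- this is NOT a valid prefix code. H (0) is a prefix of A (01).


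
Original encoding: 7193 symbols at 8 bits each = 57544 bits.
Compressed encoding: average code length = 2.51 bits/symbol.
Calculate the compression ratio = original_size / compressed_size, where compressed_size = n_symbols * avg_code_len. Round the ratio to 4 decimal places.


original_size = n_symbols * orig_bits = 7193 * 8 = 57544 bits
compressed_size = n_symbols * avg_code_len = 7193 * 2.51 = 18054.43 bits
ratio = original_size / compressed_size = 57544 / 18054.43 = 3.1873

Compression ratio = 3.1873


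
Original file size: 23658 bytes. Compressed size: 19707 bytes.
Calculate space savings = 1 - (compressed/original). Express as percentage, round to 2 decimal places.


ratio = compressed/original = 19707/23658 = 0.832995
savings = 1 - ratio = 1 - 0.832995 = 0.167005
as a percentage: 0.167005 * 100 = 16.7%

Space savings = 1 - 19707/23658 = 16.7%


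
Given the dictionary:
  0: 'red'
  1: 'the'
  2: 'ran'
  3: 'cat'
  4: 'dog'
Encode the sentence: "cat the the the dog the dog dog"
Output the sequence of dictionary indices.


Look up each word in the dictionary:
  'cat' -> 3
  'the' -> 1
  'the' -> 1
  'the' -> 1
  'dog' -> 4
  'the' -> 1
  'dog' -> 4
  'dog' -> 4

Encoded: [3, 1, 1, 1, 4, 1, 4, 4]


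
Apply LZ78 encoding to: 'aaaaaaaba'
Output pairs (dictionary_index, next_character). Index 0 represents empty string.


LZ78 encoding steps:
Dictionary: {0: ''}
Step 1: w='' (idx 0), next='a' -> output (0, 'a'), add 'a' as idx 1
Step 2: w='a' (idx 1), next='a' -> output (1, 'a'), add 'aa' as idx 2
Step 3: w='aa' (idx 2), next='a' -> output (2, 'a'), add 'aaa' as idx 3
Step 4: w='a' (idx 1), next='b' -> output (1, 'b'), add 'ab' as idx 4
Step 5: w='a' (idx 1), end of input -> output (1, '')


Encoded: [(0, 'a'), (1, 'a'), (2, 'a'), (1, 'b'), (1, '')]


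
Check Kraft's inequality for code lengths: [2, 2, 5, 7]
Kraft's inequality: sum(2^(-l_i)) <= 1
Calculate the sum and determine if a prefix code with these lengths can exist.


Sum = 2^(-2) + 2^(-2) + 2^(-5) + 2^(-7)
    = 0.25 + 0.25 + 0.03125 + 0.0078125
    = 69/128 = 0.5390625
Since 0.5390625 <= 1, Kraft's inequality IS satisfied.
A prefix code with these lengths CAN exist.

Kraft sum = 0.5390625. Satisfied.


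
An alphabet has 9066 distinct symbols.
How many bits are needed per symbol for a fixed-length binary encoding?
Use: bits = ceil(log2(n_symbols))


log2(9066) = 13.1463
Bracket: 2^13 = 8192 < 9066 <= 2^14 = 16384
So ceil(log2(9066)) = 14

bits = ceil(log2(9066)) = ceil(13.1463) = 14 bits


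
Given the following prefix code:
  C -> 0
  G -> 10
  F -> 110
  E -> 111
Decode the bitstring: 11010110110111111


Decoding step by step:
Bits 110 -> F
Bits 10 -> G
Bits 110 -> F
Bits 110 -> F
Bits 111 -> E
Bits 111 -> E


Decoded message: FGFFEE


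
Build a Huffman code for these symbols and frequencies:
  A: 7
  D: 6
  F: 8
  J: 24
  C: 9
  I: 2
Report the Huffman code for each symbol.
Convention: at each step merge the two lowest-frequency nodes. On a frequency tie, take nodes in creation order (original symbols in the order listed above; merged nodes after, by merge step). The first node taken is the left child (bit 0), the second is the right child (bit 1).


Huffman tree construction:
Step 1: Merge I(2) + D(6) = 8
Step 2: Merge A(7) + F(8) = 15
Step 3: Merge (I+D)(8) + C(9) = 17
Step 4: Merge (A+F)(15) + ((I+D)+C)(17) = 32
Step 5: Merge J(24) + ((A+F)+((I+D)+C))(32) = 56
Read each symbol's code off the tree from the root (left child = 0, right child = 1).

Codes:
  A: 100 (length 3)
  D: 1101 (length 4)
  F: 101 (length 3)
  J: 0 (length 1)
  C: 111 (length 3)
  I: 1100 (length 4)
Average code length: 128/56 = 2.2857 bits/symbol


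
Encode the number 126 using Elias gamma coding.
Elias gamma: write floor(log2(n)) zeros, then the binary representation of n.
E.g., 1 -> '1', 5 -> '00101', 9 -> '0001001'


num_bits = floor(log2(126)) + 1 = 7
leading_zeros = num_bits - 1 = 6
binary(126) = 1111110

Elias gamma(126) = '000000' + '1111110' = 0000001111110 (13 bits)


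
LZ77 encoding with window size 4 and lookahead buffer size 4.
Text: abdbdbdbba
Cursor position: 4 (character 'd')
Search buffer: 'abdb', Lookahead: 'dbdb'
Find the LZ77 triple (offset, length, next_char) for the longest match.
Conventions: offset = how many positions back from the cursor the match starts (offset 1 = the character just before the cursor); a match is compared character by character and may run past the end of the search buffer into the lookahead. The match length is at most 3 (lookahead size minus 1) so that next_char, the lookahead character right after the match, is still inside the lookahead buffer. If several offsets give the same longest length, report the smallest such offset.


Try each offset into the search buffer:
  offset=1 (pos 3, char 'b'): match length 0
  offset=2 (pos 2, char 'd'): match length 3
  offset=3 (pos 1, char 'b'): match length 0
  offset=4 (pos 0, char 'a'): match length 0
Longest match has length 3 at offset 2.
next_char = character at position 4 + 3 = 7 -> 'b'

Best match: offset=2, length=3 (matching 'dbd' starting at position 2)
LZ77 triple: (2, 3, 'b')


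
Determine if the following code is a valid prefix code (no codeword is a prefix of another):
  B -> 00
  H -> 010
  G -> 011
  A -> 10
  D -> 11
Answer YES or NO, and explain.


Checking each pair (does one codeword prefix another?):
  B='00' vs H='010': no prefix
  B='00' vs G='011': no prefix
  B='00' vs A='10': no prefix
  B='00' vs D='11': no prefix
  H='010' vs B='00': no prefix
  H='010' vs G='011': no prefix
  H='010' vs A='10': no prefix
  H='010' vs D='11': no prefix
  G='011' vs B='00': no prefix
  G='011' vs H='010': no prefix
  G='011' vs A='10': no prefix
  G='011' vs D='11': no prefix
  A='10' vs B='00': no prefix
  A='10' vs H='010': no prefix
  A='10' vs G='011': no prefix
  A='10' vs D='11': no prefix
  D='11' vs B='00': no prefix
  D='11' vs H='010': no prefix
  D='11' vs G='011': no prefix
  D='11' vs A='10': no prefix
No violation found over all pairs.

YES -- this is a valid prefix code. No codeword is a prefix of any other codeword.


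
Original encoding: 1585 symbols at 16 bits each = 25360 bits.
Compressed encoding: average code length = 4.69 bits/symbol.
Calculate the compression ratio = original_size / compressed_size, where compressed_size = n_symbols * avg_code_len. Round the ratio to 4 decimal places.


original_size = n_symbols * orig_bits = 1585 * 16 = 25360 bits
compressed_size = n_symbols * avg_code_len = 1585 * 4.69 = 7433.65 bits
ratio = original_size / compressed_size = 25360 / 7433.65 = 3.4115

Compression ratio = 3.4115


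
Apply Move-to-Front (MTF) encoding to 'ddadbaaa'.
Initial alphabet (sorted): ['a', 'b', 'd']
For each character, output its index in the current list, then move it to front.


MTF encoding:
'd': index 2 in ['a', 'b', 'd'] -> ['d', 'a', 'b']
'd': index 0 in ['d', 'a', 'b'] -> ['d', 'a', 'b']
'a': index 1 in ['d', 'a', 'b'] -> ['a', 'd', 'b']
'd': index 1 in ['a', 'd', 'b'] -> ['d', 'a', 'b']
'b': index 2 in ['d', 'a', 'b'] -> ['b', 'd', 'a']
'a': index 2 in ['b', 'd', 'a'] -> ['a', 'b', 'd']
'a': index 0 in ['a', 'b', 'd'] -> ['a', 'b', 'd']
'a': index 0 in ['a', 'b', 'd'] -> ['a', 'b', 'd']


Output: [2, 0, 1, 1, 2, 2, 0, 0]


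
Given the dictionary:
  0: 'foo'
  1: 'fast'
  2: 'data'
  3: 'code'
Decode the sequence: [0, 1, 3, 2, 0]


Look up each index in the dictionary:
  0 -> 'foo'
  1 -> 'fast'
  3 -> 'code'
  2 -> 'data'
  0 -> 'foo'

Decoded: "foo fast code data foo"


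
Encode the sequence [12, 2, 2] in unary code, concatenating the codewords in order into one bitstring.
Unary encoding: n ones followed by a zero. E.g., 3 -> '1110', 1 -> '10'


Encode each number as n ones followed by a terminating 0:
  12 -> 1111111111110 (13 bits)
  2 -> 110 (3 bits)
  2 -> 110 (3 bits)
Total length = 13 + 3 + 3 = 19 bits.

Unary([12, 2, 2]) = 1111111111110110110 (19 bits)


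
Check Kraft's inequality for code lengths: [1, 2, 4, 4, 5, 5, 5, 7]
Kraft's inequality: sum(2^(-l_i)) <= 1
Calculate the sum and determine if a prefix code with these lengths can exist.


Sum = 2^(-1) + 2^(-2) + 2^(-4) + 2^(-4) + 2^(-5) + 2^(-5) + 2^(-5) + 2^(-7)
    = 0.5 + 0.25 + 0.0625 + 0.0625 + 0.03125 + 0.03125 + 0.03125 + 0.0078125
    = 125/128 = 0.9765625
Since 0.9765625 <= 1, Kraft's inequality IS satisfied.
A prefix code with these lengths CAN exist.

Kraft sum = 0.9765625. Satisfied.


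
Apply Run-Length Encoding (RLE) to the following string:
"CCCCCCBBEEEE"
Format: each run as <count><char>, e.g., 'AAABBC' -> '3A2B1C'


Scanning runs left to right:
  i=0: run of 'C' x 6 -> '6C'
  i=6: run of 'B' x 2 -> '2B'
  i=8: run of 'E' x 4 -> '4E'

RLE = 6C2B4E


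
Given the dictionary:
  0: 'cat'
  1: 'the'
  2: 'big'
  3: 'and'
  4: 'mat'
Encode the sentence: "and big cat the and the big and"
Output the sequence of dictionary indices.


Look up each word in the dictionary:
  'and' -> 3
  'big' -> 2
  'cat' -> 0
  'the' -> 1
  'and' -> 3
  'the' -> 1
  'big' -> 2
  'and' -> 3

Encoded: [3, 2, 0, 1, 3, 1, 2, 3]


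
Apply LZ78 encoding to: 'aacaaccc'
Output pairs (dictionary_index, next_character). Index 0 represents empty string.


LZ78 encoding steps:
Dictionary: {0: ''}
Step 1: w='' (idx 0), next='a' -> output (0, 'a'), add 'a' as idx 1
Step 2: w='a' (idx 1), next='c' -> output (1, 'c'), add 'ac' as idx 2
Step 3: w='a' (idx 1), next='a' -> output (1, 'a'), add 'aa' as idx 3
Step 4: w='' (idx 0), next='c' -> output (0, 'c'), add 'c' as idx 4
Step 5: w='c' (idx 4), next='c' -> output (4, 'c'), add 'cc' as idx 5


Encoded: [(0, 'a'), (1, 'c'), (1, 'a'), (0, 'c'), (4, 'c')]


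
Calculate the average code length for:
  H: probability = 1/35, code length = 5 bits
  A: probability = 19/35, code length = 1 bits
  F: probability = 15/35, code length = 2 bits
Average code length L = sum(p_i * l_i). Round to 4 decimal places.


Weighted contributions p_i * l_i:
  H: (1/35) * 5 = 5/35
  A: (19/35) * 1 = 19/35
  F: (15/35) * 2 = 30/35
Sum = (5 + 19 + 30)/35 = 54/35

L = 54/35 = 1.5429 bits/symbol


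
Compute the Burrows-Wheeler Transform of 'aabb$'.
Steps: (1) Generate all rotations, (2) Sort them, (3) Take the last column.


Rotations (sorted):
  0: $aabb -> last char: b
  1: aabb$ -> last char: $
  2: abb$a -> last char: a
  3: b$aab -> last char: b
  4: bb$aa -> last char: a


BWT = b$aba


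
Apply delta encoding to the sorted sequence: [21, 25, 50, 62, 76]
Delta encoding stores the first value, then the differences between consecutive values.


First value: 21
Deltas:
  25 - 21 = 4
  50 - 25 = 25
  62 - 50 = 12
  76 - 62 = 14


Delta encoded: [21, 4, 25, 12, 14]


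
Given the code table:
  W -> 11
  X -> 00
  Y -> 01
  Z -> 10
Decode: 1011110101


Decoding:
10 -> Z
11 -> W
11 -> W
01 -> Y
01 -> Y


Result: ZWWYY


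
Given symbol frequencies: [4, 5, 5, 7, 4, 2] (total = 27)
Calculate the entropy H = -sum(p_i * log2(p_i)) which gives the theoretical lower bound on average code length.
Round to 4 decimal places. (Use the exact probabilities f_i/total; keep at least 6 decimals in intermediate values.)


Per-symbol terms -p_i * log2(p_i) with p_i = f_i/27:
  p = 4/27 = 0.148148: log2(p) = -2.754888, -p*log2(p) = 0.408131
  p = 5/27 = 0.185185: log2(p) = -2.432959, -p*log2(p) = 0.450548
  p = 5/27 = 0.185185: log2(p) = -2.432959, -p*log2(p) = 0.450548
  p = 7/27 = 0.259259: log2(p) = -1.947533, -p*log2(p) = 0.504916
  p = 4/27 = 0.148148: log2(p) = -2.754888, -p*log2(p) = 0.408131
  p = 2/27 = 0.074074: log2(p) = -3.754888, -p*log2(p) = 0.278140
H = 0.408131 + 0.450548 + 0.450548 + 0.504916 + 0.408131 + 0.278140 = 2.500414

H = 2.5004 bits/symbol


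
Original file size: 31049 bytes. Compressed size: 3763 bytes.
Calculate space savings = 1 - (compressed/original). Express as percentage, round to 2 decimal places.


ratio = compressed/original = 3763/31049 = 0.121196
savings = 1 - ratio = 1 - 0.121196 = 0.878804
as a percentage: 0.878804 * 100 = 87.88%

Space savings = 1 - 3763/31049 = 87.88%


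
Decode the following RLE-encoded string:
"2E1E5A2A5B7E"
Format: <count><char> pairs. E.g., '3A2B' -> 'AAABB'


Expanding each <count><char> pair:
  2E -> 'EE'
  1E -> 'E'
  5A -> 'AAAAA'
  2A -> 'AA'
  5B -> 'BBBBB'
  7E -> 'EEEEEEE'

Decoded = EEEAAAAAAABBBBBEEEEEEE


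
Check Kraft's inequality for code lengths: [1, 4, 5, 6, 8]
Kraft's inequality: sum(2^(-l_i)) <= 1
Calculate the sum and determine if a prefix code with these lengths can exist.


Sum = 2^(-1) + 2^(-4) + 2^(-5) + 2^(-6) + 2^(-8)
    = 0.5 + 0.0625 + 0.03125 + 0.015625 + 0.00390625
    = 157/256 = 0.61328125
Since 0.61328125 <= 1, Kraft's inequality IS satisfied.
A prefix code with these lengths CAN exist.

Kraft sum = 0.61328125. Satisfied.


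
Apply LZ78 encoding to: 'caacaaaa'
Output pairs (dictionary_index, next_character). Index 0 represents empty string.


LZ78 encoding steps:
Dictionary: {0: ''}
Step 1: w='' (idx 0), next='c' -> output (0, 'c'), add 'c' as idx 1
Step 2: w='' (idx 0), next='a' -> output (0, 'a'), add 'a' as idx 2
Step 3: w='a' (idx 2), next='c' -> output (2, 'c'), add 'ac' as idx 3
Step 4: w='a' (idx 2), next='a' -> output (2, 'a'), add 'aa' as idx 4
Step 5: w='aa' (idx 4), end of input -> output (4, '')


Encoded: [(0, 'c'), (0, 'a'), (2, 'c'), (2, 'a'), (4, '')]


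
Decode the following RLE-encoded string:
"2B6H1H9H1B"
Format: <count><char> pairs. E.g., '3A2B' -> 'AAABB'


Expanding each <count><char> pair:
  2B -> 'BB'
  6H -> 'HHHHHH'
  1H -> 'H'
  9H -> 'HHHHHHHHH'
  1B -> 'B'

Decoded = BBHHHHHHHHHHHHHHHHB


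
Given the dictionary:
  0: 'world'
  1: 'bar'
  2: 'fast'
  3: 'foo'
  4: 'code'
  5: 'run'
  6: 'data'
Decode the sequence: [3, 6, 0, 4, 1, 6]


Look up each index in the dictionary:
  3 -> 'foo'
  6 -> 'data'
  0 -> 'world'
  4 -> 'code'
  1 -> 'bar'
  6 -> 'data'

Decoded: "foo data world code bar data"


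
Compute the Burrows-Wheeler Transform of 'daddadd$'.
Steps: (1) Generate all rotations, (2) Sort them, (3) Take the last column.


Rotations (sorted):
  0: $daddadd -> last char: d
  1: add$dadd -> last char: d
  2: addadd$d -> last char: d
  3: d$daddad -> last char: d
  4: dadd$dad -> last char: d
  5: daddadd$ -> last char: $
  6: dd$dadda -> last char: a
  7: ddadd$da -> last char: a


BWT = ddddd$aa


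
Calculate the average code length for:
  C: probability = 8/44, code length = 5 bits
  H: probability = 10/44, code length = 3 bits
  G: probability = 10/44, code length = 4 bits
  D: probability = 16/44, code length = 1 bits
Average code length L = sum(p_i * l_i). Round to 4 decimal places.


Weighted contributions p_i * l_i:
  C: (8/44) * 5 = 40/44
  H: (10/44) * 3 = 30/44
  G: (10/44) * 4 = 40/44
  D: (16/44) * 1 = 16/44
Sum = (40 + 30 + 40 + 16)/44 = 126/44

L = 126/44 = 2.8636 bits/symbol


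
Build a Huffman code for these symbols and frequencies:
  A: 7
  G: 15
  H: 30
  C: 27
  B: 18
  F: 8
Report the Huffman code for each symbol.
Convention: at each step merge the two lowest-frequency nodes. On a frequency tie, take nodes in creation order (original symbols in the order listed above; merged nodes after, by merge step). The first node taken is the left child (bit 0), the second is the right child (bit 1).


Huffman tree construction:
Step 1: Merge A(7) + F(8) = 15
Step 2: Merge G(15) + (A+F)(15) = 30
Step 3: Merge B(18) + C(27) = 45
Step 4: Merge H(30) + (G+(A+F))(30) = 60
Step 5: Merge (B+C)(45) + (H+(G+(A+F)))(60) = 105
Read each symbol's code off the tree from the root (left child = 0, right child = 1).

Codes:
  A: 1110 (length 4)
  G: 110 (length 3)
  H: 10 (length 2)
  C: 01 (length 2)
  B: 00 (length 2)
  F: 1111 (length 4)
Average code length: 255/105 = 2.4286 bits/symbol


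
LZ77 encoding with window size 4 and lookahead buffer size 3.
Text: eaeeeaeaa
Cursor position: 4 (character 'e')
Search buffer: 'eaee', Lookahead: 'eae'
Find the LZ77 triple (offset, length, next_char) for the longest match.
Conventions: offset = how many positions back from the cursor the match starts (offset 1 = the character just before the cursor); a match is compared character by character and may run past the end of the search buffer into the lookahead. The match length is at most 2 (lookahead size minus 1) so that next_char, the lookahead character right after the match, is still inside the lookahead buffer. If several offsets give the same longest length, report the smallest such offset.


Try each offset into the search buffer:
  offset=1 (pos 3, char 'e'): match length 1
  offset=2 (pos 2, char 'e'): match length 1
  offset=3 (pos 1, char 'a'): match length 0
  offset=4 (pos 0, char 'e'): match length 2
Longest match has length 2 at offset 4.
next_char = character at position 4 + 2 = 6 -> 'e'

Best match: offset=4, length=2 (matching 'ea' starting at position 0)
LZ77 triple: (4, 2, 'e')


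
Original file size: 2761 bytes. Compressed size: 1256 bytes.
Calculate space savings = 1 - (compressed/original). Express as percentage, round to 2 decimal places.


ratio = compressed/original = 1256/2761 = 0.454908
savings = 1 - ratio = 1 - 0.454908 = 0.545092
as a percentage: 0.545092 * 100 = 54.51%

Space savings = 1 - 1256/2761 = 54.51%


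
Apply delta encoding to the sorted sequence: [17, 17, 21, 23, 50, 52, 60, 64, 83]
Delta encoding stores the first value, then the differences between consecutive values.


First value: 17
Deltas:
  17 - 17 = 0
  21 - 17 = 4
  23 - 21 = 2
  50 - 23 = 27
  52 - 50 = 2
  60 - 52 = 8
  64 - 60 = 4
  83 - 64 = 19


Delta encoded: [17, 0, 4, 2, 27, 2, 8, 4, 19]


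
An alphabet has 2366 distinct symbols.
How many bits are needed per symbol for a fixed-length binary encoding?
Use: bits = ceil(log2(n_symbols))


log2(2366) = 11.2082
Bracket: 2^11 = 2048 < 2366 <= 2^12 = 4096
So ceil(log2(2366)) = 12

bits = ceil(log2(2366)) = ceil(11.2082) = 12 bits


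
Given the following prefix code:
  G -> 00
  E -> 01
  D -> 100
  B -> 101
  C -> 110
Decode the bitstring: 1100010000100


Decoding step by step:
Bits 110 -> C
Bits 00 -> G
Bits 100 -> D
Bits 00 -> G
Bits 100 -> D


Decoded message: CGDGD


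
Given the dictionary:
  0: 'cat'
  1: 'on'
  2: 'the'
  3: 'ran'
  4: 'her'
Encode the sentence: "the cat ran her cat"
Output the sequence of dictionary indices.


Look up each word in the dictionary:
  'the' -> 2
  'cat' -> 0
  'ran' -> 3
  'her' -> 4
  'cat' -> 0

Encoded: [2, 0, 3, 4, 0]


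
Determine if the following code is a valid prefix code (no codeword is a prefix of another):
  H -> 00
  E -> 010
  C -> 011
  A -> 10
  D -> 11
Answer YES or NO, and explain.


Checking each pair (does one codeword prefix another?):
  H='00' vs E='010': no prefix
  H='00' vs C='011': no prefix
  H='00' vs A='10': no prefix
  H='00' vs D='11': no prefix
  E='010' vs H='00': no prefix
  E='010' vs C='011': no prefix
  E='010' vs A='10': no prefix
  E='010' vs D='11': no prefix
  C='011' vs H='00': no prefix
  C='011' vs E='010': no prefix
  C='011' vs A='10': no prefix
  C='011' vs D='11': no prefix
  A='10' vs H='00': no prefix
  A='10' vs E='010': no prefix
  A='10' vs C='011': no prefix
  A='10' vs D='11': no prefix
  D='11' vs H='00': no prefix
  D='11' vs E='010': no prefix
  D='11' vs C='011': no prefix
  D='11' vs A='10': no prefix
No violation found over all pairs.

YES -- this is a valid prefix code. No codeword is a prefix of any other codeword.


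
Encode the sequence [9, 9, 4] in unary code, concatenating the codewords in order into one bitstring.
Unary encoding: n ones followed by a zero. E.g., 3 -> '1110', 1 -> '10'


Encode each number as n ones followed by a terminating 0:
  9 -> 1111111110 (10 bits)
  9 -> 1111111110 (10 bits)
  4 -> 11110 (5 bits)
Total length = 10 + 10 + 5 = 25 bits.

Unary([9, 9, 4]) = 1111111110111111111011110 (25 bits)


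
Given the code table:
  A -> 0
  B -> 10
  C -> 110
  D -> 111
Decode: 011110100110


Decoding:
0 -> A
111 -> D
10 -> B
10 -> B
0 -> A
110 -> C


Result: ADBBAC


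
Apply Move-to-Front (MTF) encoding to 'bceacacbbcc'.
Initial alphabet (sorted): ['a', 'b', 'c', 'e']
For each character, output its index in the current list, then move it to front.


MTF encoding:
'b': index 1 in ['a', 'b', 'c', 'e'] -> ['b', 'a', 'c', 'e']
'c': index 2 in ['b', 'a', 'c', 'e'] -> ['c', 'b', 'a', 'e']
'e': index 3 in ['c', 'b', 'a', 'e'] -> ['e', 'c', 'b', 'a']
'a': index 3 in ['e', 'c', 'b', 'a'] -> ['a', 'e', 'c', 'b']
'c': index 2 in ['a', 'e', 'c', 'b'] -> ['c', 'a', 'e', 'b']
'a': index 1 in ['c', 'a', 'e', 'b'] -> ['a', 'c', 'e', 'b']
'c': index 1 in ['a', 'c', 'e', 'b'] -> ['c', 'a', 'e', 'b']
'b': index 3 in ['c', 'a', 'e', 'b'] -> ['b', 'c', 'a', 'e']
'b': index 0 in ['b', 'c', 'a', 'e'] -> ['b', 'c', 'a', 'e']
'c': index 1 in ['b', 'c', 'a', 'e'] -> ['c', 'b', 'a', 'e']
'c': index 0 in ['c', 'b', 'a', 'e'] -> ['c', 'b', 'a', 'e']


Output: [1, 2, 3, 3, 2, 1, 1, 3, 0, 1, 0]


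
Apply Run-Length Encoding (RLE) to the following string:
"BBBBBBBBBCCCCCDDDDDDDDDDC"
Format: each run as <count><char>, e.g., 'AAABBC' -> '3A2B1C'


Scanning runs left to right:
  i=0: run of 'B' x 9 -> '9B'
  i=9: run of 'C' x 5 -> '5C'
  i=14: run of 'D' x 10 -> '10D'
  i=24: run of 'C' x 1 -> '1C'

RLE = 9B5C10D1C


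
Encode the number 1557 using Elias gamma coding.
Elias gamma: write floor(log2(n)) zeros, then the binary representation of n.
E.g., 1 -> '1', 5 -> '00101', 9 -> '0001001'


num_bits = floor(log2(1557)) + 1 = 11
leading_zeros = num_bits - 1 = 10
binary(1557) = 11000010101

Elias gamma(1557) = '0000000000' + '11000010101' = 000000000011000010101 (21 bits)


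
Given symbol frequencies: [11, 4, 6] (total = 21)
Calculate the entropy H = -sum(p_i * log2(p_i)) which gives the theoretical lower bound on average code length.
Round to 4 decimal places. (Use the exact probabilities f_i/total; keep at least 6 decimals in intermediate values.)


Per-symbol terms -p_i * log2(p_i) with p_i = f_i/21:
  p = 11/21 = 0.523810: log2(p) = -0.932886, -p*log2(p) = 0.488654
  p = 4/21 = 0.190476: log2(p) = -2.392317, -p*log2(p) = 0.455680
  p = 6/21 = 0.285714: log2(p) = -1.807355, -p*log2(p) = 0.516387
H = 0.488654 + 0.455680 + 0.516387 = 1.460721

H = 1.4607 bits/symbol


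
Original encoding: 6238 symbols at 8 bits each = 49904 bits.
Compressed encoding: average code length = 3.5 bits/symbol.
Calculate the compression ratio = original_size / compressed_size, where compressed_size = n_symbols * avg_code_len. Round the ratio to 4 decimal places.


original_size = n_symbols * orig_bits = 6238 * 8 = 49904 bits
compressed_size = n_symbols * avg_code_len = 6238 * 3.5 = 21833.0 bits
ratio = original_size / compressed_size = 49904 / 21833.0 = 2.2857

Compression ratio = 2.2857


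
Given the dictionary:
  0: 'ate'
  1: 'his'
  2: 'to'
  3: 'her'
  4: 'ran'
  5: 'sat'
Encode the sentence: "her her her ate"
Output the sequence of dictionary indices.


Look up each word in the dictionary:
  'her' -> 3
  'her' -> 3
  'her' -> 3
  'ate' -> 0

Encoded: [3, 3, 3, 0]
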